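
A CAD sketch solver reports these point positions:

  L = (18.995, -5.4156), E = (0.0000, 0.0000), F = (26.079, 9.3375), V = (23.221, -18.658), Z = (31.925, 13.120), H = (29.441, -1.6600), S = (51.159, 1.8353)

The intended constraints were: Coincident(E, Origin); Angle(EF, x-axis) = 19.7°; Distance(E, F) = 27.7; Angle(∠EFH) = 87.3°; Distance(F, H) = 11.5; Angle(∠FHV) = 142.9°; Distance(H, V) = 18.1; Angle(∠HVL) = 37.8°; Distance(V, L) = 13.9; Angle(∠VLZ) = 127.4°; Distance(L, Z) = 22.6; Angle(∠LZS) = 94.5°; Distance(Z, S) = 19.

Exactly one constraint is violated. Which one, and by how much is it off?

Distance(Z, S) = 19 — off by 3.30.

E = (0.00, 0.00) ✓; EF at 19.70° ✓; |EF| = 27.70 ✓; ∠EFH = 87.30° ✓; |FH| = 11.50 ✓; ∠FHV = 142.9° ✓; |HV| = 18.10 ✓; ∠HVL = 37.80° ✓; |VL| = 13.90 ✓; ∠VLZ = 127.4° ✓; |LZ| = 22.60 ✓; ∠LZS = 94.50° ✓; |ZS| = 22.30 ✗.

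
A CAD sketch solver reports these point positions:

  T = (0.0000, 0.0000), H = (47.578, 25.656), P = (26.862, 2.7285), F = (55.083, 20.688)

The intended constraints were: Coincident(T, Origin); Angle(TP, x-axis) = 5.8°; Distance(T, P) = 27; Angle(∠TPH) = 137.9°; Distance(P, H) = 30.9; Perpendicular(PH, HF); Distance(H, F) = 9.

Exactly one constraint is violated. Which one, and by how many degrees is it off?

Perpendicular(PH, HF) — off by 8.60°.

T = (0.00, 0.00) ✓; TP at 5.800° ✓; |TP| = 27.00 ✓; ∠TPH = 137.9° ✓; |PH| = 30.90 ✓; ∠(PH, HF) = 81.40° ✗; |HF| = 9.000 ✓.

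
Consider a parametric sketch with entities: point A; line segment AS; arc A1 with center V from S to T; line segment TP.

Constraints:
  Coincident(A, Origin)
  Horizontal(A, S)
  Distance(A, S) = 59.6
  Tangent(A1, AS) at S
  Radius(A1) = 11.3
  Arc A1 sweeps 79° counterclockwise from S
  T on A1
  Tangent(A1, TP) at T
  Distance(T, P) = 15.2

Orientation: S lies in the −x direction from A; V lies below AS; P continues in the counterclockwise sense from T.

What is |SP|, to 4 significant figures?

27.84

A is at the origin; AS is horizontal with |AS| = 59.6 and S on the −x side, so S = (-59.60, 0.000). A1 meets AS tangentially, so VS is at right angles to AS, so V = S + (0, -11.3) = (-59.60, -11.30). On A1, S sits at bearing 90° from V; a 79° counterclockwise sweep puts T at bearing 169°, so T = V + 11.3·(cos 169°, sin 169°) = (-70.69, -9.144). The tangent condition forces VT to be normal to TP, so TP runs along (−sin 169°, cos 169°); with |TP| = 15.2, P = (-73.59, -24.06). Then |SP| = |P − S| = 27.84.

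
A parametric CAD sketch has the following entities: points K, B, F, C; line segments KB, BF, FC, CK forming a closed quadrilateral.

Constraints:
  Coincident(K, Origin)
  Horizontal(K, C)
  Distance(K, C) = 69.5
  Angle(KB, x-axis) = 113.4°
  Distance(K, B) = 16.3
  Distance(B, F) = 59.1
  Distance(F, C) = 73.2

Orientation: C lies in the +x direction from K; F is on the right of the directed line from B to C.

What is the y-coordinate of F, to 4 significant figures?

-41.94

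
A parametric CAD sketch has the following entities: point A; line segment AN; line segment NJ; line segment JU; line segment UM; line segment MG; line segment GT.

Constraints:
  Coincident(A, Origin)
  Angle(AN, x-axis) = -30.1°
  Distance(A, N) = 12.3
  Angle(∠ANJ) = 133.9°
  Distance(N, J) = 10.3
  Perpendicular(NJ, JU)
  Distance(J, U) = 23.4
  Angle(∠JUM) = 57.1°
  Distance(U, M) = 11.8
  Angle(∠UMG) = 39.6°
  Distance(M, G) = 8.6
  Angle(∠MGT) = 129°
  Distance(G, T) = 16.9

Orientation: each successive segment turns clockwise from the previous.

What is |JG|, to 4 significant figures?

16.05

A is at the origin; AN runs at -30.1° with length 12.3, so N = (10.64, -6.169). ∠ANJ = 133.9° gives NJ at -76.20° from the x-axis; with |NJ| = 10.3, J = (13.10, -16.17). The perpendicularity gives JU at right angles to NJ, so JU runs at -166.2°; with |JU| = 23.4, U = (-9.626, -21.75). ∠JUM = 57.1° gives UM at 70.90° from the x-axis; with |UM| = 11.8, M = (-5.765, -10.60). ∠UMG = 39.6° gives MG at -69.50° from the x-axis; with |MG| = 8.6, G = (-2.753, -18.66). Then |JG| = |G − J| = 16.05.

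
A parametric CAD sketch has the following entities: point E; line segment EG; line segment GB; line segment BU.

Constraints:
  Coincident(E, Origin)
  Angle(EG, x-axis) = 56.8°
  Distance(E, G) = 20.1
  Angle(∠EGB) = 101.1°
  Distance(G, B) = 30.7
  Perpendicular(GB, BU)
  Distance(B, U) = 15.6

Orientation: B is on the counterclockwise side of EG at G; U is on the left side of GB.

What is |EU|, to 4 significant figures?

34.81

E is at the origin; EG runs at 56.8° with length 20.1, so G = 20.1·(cos 56.8°, sin 56.8°) = (11.01, 16.82). ∠EGB = 101.1°, so GB runs at 56.8° + (180° − 101.1°) = 135.7° from the x-axis; with |GB| = 30.7, B = G + 30.7·(cos 135.7°, sin 135.7°) = (-10.97, 38.26). GB ⟂ BU; with |BU| = 15.6 on the left of GB, U = B + 15.6·(-0.6984, -0.7157) = (-21.86, 27.10). Then |EU| = |U − E| = 34.81.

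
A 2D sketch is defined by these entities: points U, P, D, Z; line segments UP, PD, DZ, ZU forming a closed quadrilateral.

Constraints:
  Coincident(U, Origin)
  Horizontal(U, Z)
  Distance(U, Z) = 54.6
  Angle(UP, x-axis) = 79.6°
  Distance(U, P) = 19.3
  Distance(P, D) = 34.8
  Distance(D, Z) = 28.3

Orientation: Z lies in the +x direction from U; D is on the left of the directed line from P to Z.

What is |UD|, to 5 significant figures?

44.446

U is at the origin; UZ is horizontal with |UZ| = 54.6 and Z in +x, so Z = (54.6, 0). UP runs at 79.6° with |UP| = 19.3, so P = (3.4840, 18.983). D is determined by |PD| = 34.8 and |DZ| = 28.3 together: it lies at the intersection of circle(P, 34.8) and circle(Z, 28.3). With |PZ| = 54.527, the foot of the radical line on PZ is 31.024 from P and the perpendicular offset is √(34.8² − 31.024²) = 15.765. Taking the left-of-PZ solution: D = (38.056, 22.961).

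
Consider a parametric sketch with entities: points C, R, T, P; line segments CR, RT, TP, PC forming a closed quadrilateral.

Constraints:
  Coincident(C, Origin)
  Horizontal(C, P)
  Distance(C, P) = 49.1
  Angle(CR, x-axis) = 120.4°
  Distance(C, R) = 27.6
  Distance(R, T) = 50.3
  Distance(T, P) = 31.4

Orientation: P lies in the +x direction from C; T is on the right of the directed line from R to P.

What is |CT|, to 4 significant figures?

24.17

C is at the origin; CP is horizontal with |CP| = 49.1 and P in +x, so P = (49.1, 0). CR runs at 120.4° with |CR| = 27.6, so R = (-13.97, 23.81). T is determined by |RT| = 50.3 and |TP| = 31.4 together: it lies at the intersection of circle(R, 50.3) and circle(P, 31.4). With |RP| = 67.41, the foot of the radical line on RP is 45.16 from R and the perpendicular offset is √(50.3² − 45.16²) = 22.15. Taking the right-of-RP solution: T = (20.46, -12.87).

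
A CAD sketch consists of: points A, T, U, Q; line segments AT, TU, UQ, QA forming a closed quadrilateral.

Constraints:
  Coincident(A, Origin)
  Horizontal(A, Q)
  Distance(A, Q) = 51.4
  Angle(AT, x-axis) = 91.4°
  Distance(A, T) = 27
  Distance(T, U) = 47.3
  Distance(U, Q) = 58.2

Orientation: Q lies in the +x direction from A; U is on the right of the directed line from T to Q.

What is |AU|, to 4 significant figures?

20.49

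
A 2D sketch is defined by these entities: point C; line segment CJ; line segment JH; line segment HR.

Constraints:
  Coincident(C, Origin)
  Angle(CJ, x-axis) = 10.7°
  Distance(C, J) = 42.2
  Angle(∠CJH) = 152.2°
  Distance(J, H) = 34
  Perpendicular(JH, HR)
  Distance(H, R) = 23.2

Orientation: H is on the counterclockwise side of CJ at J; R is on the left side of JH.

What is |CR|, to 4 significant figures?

71.42

C is at the origin; CJ runs at 10.7° with length 42.2, so J = 42.2·(cos 10.7°, sin 10.7°) = (41.47, 7.835). ∠CJH = 152.2°, so JH runs at 10.7° + (180° − 152.2°) = 38.50° from the x-axis; with |JH| = 34.0, H = J + 34.0·(cos 38.50°, sin 38.50°) = (68.07, 29.00). JH is perpendicular to HR; with |HR| = 23.2 on the left of JH, R = H + 23.2·(-0.6225, 0.7826) = (53.63, 47.16). Then |CR| = |R − C| = 71.42.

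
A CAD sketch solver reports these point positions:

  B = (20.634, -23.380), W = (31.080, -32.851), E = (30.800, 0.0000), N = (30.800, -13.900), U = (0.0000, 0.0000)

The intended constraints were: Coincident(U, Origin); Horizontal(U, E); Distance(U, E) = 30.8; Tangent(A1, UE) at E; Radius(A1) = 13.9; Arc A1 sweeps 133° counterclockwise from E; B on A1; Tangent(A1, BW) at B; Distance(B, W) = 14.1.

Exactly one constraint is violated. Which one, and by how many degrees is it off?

Tangent(A1, BW) at B — off by 4.80°.

U = (0.00, 0.00) ✓; U.y = 0.00, E.y = 0.00 ✓; |UE| = 30.80 ✓; ∠(NE, EU) = 90.00° ✓; |NE| = 13.90 ✓; bearing(N→B) − bearing(N→E) = 133.0° ✓; |NB| = 13.90 ✓; ∠(NB, BW) = 85.20° ✗; |BW| = 14.10 ✓.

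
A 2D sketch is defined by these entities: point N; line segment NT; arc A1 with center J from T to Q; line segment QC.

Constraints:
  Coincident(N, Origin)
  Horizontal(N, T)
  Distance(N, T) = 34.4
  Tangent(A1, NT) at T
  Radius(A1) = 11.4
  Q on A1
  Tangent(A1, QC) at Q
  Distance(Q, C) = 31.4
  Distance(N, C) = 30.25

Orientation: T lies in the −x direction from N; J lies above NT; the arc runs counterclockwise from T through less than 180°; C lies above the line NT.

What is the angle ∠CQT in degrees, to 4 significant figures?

153.5°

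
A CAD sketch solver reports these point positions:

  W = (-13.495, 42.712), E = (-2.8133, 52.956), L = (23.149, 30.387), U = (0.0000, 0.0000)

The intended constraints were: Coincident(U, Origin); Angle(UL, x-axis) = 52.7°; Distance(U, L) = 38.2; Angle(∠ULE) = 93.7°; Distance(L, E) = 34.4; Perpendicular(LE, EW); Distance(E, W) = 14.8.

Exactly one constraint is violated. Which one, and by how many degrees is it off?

Perpendicular(LE, EW) — off by 5.20°.

U = (0.00, 0.00) ✓; UL at 52.70° ✓; |UL| = 38.20 ✓; ∠ULE = 93.70° ✓; |LE| = 34.40 ✓; ∠(LE, EW) = 84.80° ✗; |EW| = 14.80 ✓.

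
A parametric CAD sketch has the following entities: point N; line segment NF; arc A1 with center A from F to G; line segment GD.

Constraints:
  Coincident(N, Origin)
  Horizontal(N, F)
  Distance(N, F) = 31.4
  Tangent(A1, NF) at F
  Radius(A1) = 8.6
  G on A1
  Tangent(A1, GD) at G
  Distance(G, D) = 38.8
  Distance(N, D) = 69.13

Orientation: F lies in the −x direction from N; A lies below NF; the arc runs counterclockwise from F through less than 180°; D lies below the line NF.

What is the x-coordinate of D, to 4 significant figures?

-57.19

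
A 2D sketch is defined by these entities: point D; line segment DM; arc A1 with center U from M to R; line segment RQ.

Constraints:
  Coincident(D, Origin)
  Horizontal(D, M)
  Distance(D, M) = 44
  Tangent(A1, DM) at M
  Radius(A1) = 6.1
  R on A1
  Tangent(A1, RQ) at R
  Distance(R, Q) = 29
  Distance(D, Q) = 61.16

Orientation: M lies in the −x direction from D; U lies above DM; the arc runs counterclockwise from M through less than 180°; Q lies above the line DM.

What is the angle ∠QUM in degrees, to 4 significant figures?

168.2°

Checks: |UM| = 6.100 ✓; |UR| = 6.100 ✓; ∠(UR, RQ) = 90.00° ✓; |RQ| = 29.00 ✓; |DQ| = 61.16 ✓.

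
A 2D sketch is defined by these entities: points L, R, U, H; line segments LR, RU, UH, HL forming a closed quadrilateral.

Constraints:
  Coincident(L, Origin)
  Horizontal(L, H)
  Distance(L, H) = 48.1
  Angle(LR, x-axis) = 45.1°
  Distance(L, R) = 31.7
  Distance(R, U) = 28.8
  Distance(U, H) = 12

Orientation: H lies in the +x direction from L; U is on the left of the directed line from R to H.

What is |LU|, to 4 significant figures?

50.62

Checks: |RU| = 28.80 ✓; |UH| = 12.00 ✓.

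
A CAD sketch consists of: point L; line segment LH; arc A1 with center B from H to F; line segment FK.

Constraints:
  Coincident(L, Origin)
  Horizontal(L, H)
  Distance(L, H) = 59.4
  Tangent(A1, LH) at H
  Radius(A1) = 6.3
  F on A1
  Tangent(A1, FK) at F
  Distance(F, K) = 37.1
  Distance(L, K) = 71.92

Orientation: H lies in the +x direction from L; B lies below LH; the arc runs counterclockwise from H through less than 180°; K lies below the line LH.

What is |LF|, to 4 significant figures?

53.59

L is at the origin; LH is horizontal with |LH| = 59.4 and H on the +x side, so H = (59.40, 0.000). A1 meets LH tangentially, so BH is at right angles to LH, so B = H + (0, -6.3) = (59.40, -6.300). Since BF ⟂ FK (tangency), |BK| = √(6.3² + 37.1²) = 37.63 regardless of where F sits on A1. So K lies on both circle(L, 71.92) and circle(B, 37.63); the below-LH intersection is K = (57.00, -43.85). F is the foot of the tangent from K: F = (53.13, -6.957).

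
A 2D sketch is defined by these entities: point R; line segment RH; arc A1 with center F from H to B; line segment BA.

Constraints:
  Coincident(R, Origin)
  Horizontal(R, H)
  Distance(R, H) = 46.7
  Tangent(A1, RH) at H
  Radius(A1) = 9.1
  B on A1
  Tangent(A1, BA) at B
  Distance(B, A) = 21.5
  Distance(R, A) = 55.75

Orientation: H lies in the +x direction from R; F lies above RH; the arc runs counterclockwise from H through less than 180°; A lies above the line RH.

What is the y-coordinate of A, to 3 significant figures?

32.4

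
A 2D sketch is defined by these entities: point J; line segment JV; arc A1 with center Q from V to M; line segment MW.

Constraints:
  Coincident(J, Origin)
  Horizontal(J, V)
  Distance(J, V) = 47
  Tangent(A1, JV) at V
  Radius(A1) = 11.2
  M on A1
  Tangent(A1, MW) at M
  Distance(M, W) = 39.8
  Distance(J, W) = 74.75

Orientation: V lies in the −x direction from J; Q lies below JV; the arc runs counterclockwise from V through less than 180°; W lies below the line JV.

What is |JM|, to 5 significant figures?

59.448

J is at the origin; JV is horizontal with |JV| = 47.0 and V on the −x side, so V = (-47.000, 0.0000). Tangency of A1 to JV means the radius QV is perpendicular to JV, so Q = V + (0, -11.2) = (-47.000, -11.200). Since QM ⟂ MW (tangency), |QW| = √(11.2² + 39.8²) = 41.346 regardless of where M sits on A1. So W lies on both circle(J, 74.75) and circle(Q, 41.346); the below-JV intersection is W = (-53.699, -52.000). M is the foot of the tangent from W: M = (-58.130, -12.447).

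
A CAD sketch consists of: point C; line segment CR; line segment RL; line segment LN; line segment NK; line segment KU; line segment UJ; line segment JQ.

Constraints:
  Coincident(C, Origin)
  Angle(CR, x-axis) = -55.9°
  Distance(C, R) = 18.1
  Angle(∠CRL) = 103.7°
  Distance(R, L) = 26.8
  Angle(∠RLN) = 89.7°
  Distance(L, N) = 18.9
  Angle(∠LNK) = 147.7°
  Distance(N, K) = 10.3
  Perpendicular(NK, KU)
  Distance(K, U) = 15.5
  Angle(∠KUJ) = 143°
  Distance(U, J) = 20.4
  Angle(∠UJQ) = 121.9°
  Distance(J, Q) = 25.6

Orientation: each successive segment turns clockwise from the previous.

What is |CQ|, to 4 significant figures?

43.15

C is at the origin; CR runs at -55.9° with length 18.1, so R = (10.15, -14.99). ∠CRL = 103.7° gives RL at -132.2° from the x-axis; with |RL| = 26.8, L = (-7.855, -34.84). ∠RLN = 89.7° gives LN at 137.5° from the x-axis; with |LN| = 18.9, N = (-21.79, -22.07). ∠LNK = 147.7° gives NK at 105.2° from the x-axis; with |NK| = 10.3, K = (-24.49, -12.13). NK is perpendicular to KU, so KU runs at 15.20°; with |KU| = 15.5, U = (-9.532, -8.069). ∠KUJ = 143.0° gives UJ at -21.80° from the x-axis; with |UJ| = 20.4, J = (9.409, -15.65). ∠UJQ = 121.9° gives JQ at -79.90° from the x-axis; with |JQ| = 25.6, Q = (13.90, -40.85). Then |CQ| = |Q − C| = 43.15.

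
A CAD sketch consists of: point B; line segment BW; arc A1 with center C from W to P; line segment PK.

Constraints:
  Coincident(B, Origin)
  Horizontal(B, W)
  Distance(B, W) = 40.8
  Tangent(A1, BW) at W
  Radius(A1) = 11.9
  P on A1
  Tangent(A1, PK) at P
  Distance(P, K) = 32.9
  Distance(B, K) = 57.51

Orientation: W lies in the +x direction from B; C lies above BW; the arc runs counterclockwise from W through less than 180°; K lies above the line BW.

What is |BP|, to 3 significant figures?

54.1

Checks: |CP| = 11.90 ✓; ∠(CP, PK) = 90.00° ✓; |PK| = 32.90 ✓; |BK| = 57.51 ✓.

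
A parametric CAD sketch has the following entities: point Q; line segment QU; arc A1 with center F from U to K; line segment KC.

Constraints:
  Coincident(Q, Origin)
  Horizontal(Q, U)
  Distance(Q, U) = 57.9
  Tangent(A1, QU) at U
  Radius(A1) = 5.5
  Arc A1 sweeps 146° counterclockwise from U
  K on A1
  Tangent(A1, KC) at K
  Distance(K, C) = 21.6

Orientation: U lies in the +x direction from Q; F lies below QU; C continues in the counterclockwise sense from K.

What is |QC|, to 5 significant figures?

76.026

Q is at the origin; QU is horizontal with |QU| = 57.9 and U on the +x side, so U = (57.900, 0.0000). Since A1 is tangent to QU there, FU ⟂ QU, so F = U + (0, -5.5) = (57.900, -5.5000). On A1, U sits at bearing 90° from F; a 146° counterclockwise sweep puts K at bearing 236°, so K = F + 5.5·(cos 236°, sin 236°) = (54.824, -10.060). A1 meets KC tangentially, so FK is at right angles to KC, so KC runs along (−sin 236°, cos 236°); with |KC| = 21.6, C = (72.732, -22.138). Then |QC| = |C − Q| = 76.026.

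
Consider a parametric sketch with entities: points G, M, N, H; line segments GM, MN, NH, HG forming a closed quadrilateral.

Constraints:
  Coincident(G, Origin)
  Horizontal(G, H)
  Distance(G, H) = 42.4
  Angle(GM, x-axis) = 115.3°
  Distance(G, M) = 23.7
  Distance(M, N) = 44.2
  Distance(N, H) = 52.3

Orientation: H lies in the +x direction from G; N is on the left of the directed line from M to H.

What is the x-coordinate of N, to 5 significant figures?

24.348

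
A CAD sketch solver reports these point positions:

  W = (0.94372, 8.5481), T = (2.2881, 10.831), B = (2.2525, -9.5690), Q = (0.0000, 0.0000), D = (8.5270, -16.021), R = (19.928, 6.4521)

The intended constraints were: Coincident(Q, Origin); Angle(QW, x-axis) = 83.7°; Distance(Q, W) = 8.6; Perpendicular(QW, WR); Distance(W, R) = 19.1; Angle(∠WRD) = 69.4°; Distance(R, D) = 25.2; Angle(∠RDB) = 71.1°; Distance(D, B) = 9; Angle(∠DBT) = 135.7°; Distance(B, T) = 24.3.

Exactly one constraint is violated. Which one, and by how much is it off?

Distance(B, T) = 24.3 — off by 3.90.

Q = (0.00, 0.00) ✓; QW at 83.70° ✓; |QW| = 8.600 ✓; ∠(QW, WR) = 90.00° ✓; |WR| = 19.10 ✓; ∠WRD = 69.40° ✓; |RD| = 25.20 ✓; ∠RDB = 71.10° ✓; |DB| = 9.000 ✓; ∠DBT = 135.7° ✓; |BT| = 20.40 ✗.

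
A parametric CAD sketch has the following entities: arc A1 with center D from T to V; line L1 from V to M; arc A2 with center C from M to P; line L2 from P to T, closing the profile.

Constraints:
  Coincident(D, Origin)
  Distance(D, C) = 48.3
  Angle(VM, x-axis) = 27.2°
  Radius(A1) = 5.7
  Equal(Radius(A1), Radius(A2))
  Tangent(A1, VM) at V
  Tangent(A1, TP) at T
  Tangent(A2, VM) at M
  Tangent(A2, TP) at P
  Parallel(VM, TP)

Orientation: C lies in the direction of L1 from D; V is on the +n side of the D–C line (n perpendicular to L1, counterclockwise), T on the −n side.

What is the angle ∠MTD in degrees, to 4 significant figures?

76.72°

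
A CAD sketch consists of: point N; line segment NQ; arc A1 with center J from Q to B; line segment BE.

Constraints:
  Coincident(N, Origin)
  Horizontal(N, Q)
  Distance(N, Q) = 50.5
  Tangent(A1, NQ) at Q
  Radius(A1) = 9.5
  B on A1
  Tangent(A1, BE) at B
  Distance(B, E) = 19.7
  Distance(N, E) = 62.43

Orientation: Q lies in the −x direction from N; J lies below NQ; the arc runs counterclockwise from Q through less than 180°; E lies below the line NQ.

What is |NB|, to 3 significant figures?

60.8

Checks: |JB| = 9.500 ✓; ∠(JB, BE) = 90.00° ✓; |BE| = 19.70 ✓; |NE| = 62.43 ✓.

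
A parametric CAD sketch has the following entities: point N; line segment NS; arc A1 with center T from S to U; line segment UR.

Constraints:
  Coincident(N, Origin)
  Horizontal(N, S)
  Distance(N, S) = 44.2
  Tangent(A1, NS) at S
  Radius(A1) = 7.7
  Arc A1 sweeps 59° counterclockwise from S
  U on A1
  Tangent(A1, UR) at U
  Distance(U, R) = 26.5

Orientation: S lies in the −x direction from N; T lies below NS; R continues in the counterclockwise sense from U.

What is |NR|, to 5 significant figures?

69.665

On A1, S sits at bearing 90° from T; a 59° counterclockwise sweep puts U at bearing 149°, so U = T + 7.7·(cos 149°, sin 149°) = (-50.800, -3.7342). A1 meets UR tangentially, so TU is at right angles to UR, so UR runs along (−sin 149°, cos 149°); with |UR| = 26.5, R = (-64.449, -26.449). Then |NR| = |R − N| = 69.665.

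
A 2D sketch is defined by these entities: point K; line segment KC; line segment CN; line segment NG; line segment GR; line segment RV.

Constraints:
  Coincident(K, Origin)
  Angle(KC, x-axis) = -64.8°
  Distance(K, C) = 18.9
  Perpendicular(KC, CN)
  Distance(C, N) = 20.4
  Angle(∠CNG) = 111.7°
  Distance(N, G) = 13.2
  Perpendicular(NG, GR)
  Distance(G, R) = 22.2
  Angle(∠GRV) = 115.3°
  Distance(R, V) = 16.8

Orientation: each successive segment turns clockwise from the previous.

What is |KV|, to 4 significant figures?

12.49

The perpendicularity gives GR at right angles to NG, so GR runs at 46.90°; with |GR| = 22.2, R = (-4.881, -0.5583). ∠GRV = 115.3° gives RV at -17.80° from the x-axis; with |RV| = 16.8, V = (11.12, -5.694). Then |KV| = |V − K| = 12.49.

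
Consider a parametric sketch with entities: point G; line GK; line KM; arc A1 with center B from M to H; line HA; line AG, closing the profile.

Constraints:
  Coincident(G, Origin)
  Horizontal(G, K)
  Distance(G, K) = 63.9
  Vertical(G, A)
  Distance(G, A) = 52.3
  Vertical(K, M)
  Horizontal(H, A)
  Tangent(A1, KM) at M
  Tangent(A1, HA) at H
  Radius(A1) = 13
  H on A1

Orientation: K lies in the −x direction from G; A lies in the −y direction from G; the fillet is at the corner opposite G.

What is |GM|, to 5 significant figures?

75.018

G is at the origin; GK is horizontal with |GK| = 63.9 and K on the −x side, so K = (-63.900, 0.0000). GA is vertical with |GA| = 52.3 and A on the −y side, so A = (0.0000, -52.300). The virtual corner opposite G is at (-63.900, -52.300). Since A1 is tangent to KM there, BM ⟂ KM and since A1 is tangent to HA there, BH ⟂ HA, with radius 13.0, so the center B sits 13.0 in from both sides at B = (-50.900, -39.300). That places the tangent points at M = (-63.900, -39.300) on KM and H = (-50.900, -52.300) on HA. Then |GM| = |M − G| = 75.018.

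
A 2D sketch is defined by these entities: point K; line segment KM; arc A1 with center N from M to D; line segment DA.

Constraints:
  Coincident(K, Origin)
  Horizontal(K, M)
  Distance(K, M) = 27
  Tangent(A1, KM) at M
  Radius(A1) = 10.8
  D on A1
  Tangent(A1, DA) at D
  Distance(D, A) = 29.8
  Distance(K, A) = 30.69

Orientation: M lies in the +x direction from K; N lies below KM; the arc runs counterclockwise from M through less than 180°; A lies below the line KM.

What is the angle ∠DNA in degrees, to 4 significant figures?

70.08°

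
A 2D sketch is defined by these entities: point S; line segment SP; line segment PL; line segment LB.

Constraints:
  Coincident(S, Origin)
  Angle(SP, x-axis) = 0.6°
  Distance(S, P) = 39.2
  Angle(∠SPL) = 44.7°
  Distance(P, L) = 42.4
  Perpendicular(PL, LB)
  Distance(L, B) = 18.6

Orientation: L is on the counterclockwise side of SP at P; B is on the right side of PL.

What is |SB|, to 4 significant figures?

48.41

∠SPL = 44.7°, so PL runs at 0.6° + (180° − 44.7°) = 135.9° from the x-axis; with |PL| = 42.4, L = P + 42.4·(cos 135.9°, sin 135.9°) = (8.749, 29.92). PL ⟂ LB; with |LB| = 18.6 on the right of PL, B = L + 18.6·(0.6959, 0.7181) = (21.69, 43.27). Then |SB| = |B − S| = 48.41.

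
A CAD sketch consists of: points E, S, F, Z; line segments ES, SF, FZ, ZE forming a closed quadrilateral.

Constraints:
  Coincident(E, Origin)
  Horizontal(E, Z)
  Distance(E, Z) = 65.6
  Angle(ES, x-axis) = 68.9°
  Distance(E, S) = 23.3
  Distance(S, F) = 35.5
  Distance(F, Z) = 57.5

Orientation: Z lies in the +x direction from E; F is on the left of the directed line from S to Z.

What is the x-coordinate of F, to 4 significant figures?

32.97

E is at the origin; E and Z share the same y with |EZ| = 65.6 and Z in +x, so Z = (65.6, 0). ES runs at 68.9° with |ES| = 23.3, so S = (8.388, 21.74). F is determined by |SF| = 35.5 and |FZ| = 57.5 together: it lies at the intersection of circle(S, 35.5) and circle(Z, 57.5). With |SZ| = 61.20, the foot of the radical line on SZ is 13.89 from S and the perpendicular offset is √(35.5² − 13.89²) = 32.67. Taking the left-of-SZ solution: F = (32.97, 47.35).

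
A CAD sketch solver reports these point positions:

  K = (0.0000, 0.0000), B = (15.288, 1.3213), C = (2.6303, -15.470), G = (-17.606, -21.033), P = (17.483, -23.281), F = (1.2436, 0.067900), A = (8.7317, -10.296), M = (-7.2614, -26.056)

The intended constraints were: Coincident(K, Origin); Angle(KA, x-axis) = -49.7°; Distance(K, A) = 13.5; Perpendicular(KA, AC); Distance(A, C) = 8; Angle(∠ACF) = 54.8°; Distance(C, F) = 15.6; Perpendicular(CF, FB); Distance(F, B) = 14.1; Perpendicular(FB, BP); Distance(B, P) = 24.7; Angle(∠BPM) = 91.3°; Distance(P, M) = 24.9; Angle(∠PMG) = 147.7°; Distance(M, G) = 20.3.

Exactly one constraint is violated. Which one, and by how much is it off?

Distance(M, G) = 20.3 — off by 8.80.

K = (0.00, 0.00) ✓; KA at -49.70° ✓; |KA| = 13.50 ✓; ∠(KA, AC) = 90.00° ✓; |AC| = 8.000 ✓; ∠ACF = 54.80° ✓; |CF| = 15.60 ✓; ∠(CF, FB) = 90.00° ✓; |FB| = 14.10 ✓; ∠(FB, BP) = 90.00° ✓; |BP| = 24.70 ✓; ∠BPM = 91.30° ✓; |PM| = 24.90 ✓; ∠PMG = 147.7° ✓; |MG| = 11.50 ✗.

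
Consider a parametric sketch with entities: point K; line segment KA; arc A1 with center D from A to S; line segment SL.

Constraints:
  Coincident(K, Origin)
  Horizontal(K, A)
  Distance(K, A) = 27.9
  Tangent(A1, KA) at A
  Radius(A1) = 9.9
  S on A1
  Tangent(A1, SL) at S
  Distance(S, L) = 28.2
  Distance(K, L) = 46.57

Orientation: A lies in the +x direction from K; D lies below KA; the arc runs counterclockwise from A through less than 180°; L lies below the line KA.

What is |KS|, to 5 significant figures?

21.895

K is at the origin; K and A share the same y with |KA| = 27.9 and A on the +x side, so A = (27.900, 0.0000). Tangency of A1 to KA means the radius DA is perpendicular to KA, so D = A + (0, -9.9) = (27.900, -9.9000). Since DS ⟂ SL (tangency), |DL| = √(9.9² + 28.2²) = 29.887 regardless of where S sits on A1. So L lies on both circle(K, 46.57) and circle(D, 29.887); the below-KA intersection is L = (24.515, -39.595). S is the foot of the tangent from L: S = (18.248, -12.100).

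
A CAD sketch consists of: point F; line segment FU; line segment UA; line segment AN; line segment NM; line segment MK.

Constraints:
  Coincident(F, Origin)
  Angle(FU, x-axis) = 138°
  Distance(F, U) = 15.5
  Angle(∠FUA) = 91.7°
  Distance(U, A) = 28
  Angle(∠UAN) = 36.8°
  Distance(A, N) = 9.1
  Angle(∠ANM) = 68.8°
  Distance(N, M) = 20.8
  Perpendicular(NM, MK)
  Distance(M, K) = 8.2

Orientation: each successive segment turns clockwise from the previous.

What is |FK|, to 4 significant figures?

39.92

∠ANM = 68.8° gives NM at 155.3° from the x-axis; with |NM| = 20.8, M = (-12.86, 31.33). NM ⟂ MK, so MK runs at 65.30°; with |MK| = 8.2, K = (-9.435, 38.78). Then |FK| = |K − F| = 39.92.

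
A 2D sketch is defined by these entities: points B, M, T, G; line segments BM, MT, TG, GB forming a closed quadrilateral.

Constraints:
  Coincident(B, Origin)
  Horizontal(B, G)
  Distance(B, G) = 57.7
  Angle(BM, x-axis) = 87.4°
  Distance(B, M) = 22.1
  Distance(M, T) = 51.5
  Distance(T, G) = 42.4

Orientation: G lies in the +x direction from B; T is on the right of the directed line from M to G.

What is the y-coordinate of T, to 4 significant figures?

-24.46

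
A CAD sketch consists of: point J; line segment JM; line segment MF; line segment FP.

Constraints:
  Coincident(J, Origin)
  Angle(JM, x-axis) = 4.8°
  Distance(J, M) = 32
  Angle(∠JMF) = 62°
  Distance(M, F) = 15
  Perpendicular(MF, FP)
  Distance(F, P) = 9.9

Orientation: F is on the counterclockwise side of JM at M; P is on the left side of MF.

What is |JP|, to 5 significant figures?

18.354

J is at the origin; JM runs at 4.8° with length 32.0, so M = 32.0·(cos 4.8°, sin 4.8°) = (31.888, 2.6777). ∠JMF = 62.0°, so MF runs at 4.8° + (180° − 62.0°) = 122.80° from the x-axis; with |MF| = 15.0, F = M + 15.0·(cos 122.80°, sin 122.80°) = (23.762, 15.286). MF ⟂ FP; with |FP| = 9.9 on the left of MF, P = F + 9.9·(-0.84057, -0.54171) = (15.441, 9.9233). Then |JP| = |P − J| = 18.354.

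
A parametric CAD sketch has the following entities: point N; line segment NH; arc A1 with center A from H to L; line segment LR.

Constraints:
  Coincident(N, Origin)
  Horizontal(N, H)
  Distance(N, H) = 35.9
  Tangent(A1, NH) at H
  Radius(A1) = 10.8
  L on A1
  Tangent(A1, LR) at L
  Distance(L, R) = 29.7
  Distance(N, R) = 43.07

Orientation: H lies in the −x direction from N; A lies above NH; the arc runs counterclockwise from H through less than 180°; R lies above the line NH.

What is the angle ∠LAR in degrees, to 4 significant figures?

70.02°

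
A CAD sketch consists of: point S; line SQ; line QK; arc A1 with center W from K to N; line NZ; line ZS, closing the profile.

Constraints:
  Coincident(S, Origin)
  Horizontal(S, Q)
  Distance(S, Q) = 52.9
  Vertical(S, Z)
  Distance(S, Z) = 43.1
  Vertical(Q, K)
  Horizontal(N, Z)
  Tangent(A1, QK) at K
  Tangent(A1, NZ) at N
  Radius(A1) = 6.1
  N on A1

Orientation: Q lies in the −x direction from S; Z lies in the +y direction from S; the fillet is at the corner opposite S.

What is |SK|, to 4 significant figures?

64.56

S is at the origin; SQ is horizontal with |SQ| = 52.9 and Q on the −x side, so Q = (-52.90, 0.000). SZ is vertical with |SZ| = 43.1 and Z on the +y side, so Z = (0.000, 43.10). The virtual corner opposite S is at (-52.90, 43.10). The tangent condition forces WK to be normal to QK and tangency of A1 to NZ means the radius WN is perpendicular to NZ, with radius 6.1, so the center W sits 6.1 in from both sides at W = (-46.80, 37.00). That places the tangent points at K = (-52.90, 37.00) on QK and N = (-46.80, 43.10) on NZ. Then |SK| = |K − S| = 64.56.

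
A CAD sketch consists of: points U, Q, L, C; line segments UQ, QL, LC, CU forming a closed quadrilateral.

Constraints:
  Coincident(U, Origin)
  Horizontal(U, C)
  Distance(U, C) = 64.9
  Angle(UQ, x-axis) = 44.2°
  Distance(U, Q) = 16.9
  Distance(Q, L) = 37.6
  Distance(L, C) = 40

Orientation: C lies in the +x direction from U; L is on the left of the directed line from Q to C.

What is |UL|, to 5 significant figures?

54.353

U is at the origin; U and C share the same y with |UC| = 64.9 and C in +x, so C = (64.9, 0). UQ runs at 44.2° with |UQ| = 16.9, so Q = (12.116, 11.782). L is determined by |QL| = 37.6 and |LC| = 40.0 together: it lies at the intersection of circle(Q, 37.6) and circle(C, 40.0). With |QC| = 54.083, the foot of the radical line on QC is 25.320 from Q and the perpendicular offset is √(37.6² − 25.320²) = 27.797. Taking the left-of-QC solution: L = (42.883, 33.395).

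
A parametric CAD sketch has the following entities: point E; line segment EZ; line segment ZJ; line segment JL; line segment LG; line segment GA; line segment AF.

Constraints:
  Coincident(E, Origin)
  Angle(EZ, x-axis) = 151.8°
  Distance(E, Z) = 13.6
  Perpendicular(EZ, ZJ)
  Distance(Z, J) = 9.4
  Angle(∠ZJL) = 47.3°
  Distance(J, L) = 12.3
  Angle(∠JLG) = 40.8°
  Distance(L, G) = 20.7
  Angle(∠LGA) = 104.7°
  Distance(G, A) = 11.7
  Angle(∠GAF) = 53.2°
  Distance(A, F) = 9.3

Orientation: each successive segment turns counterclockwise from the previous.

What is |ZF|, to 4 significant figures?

10.99

E is at the origin; EZ runs at 151.8° with length 13.6, so Z = (-11.99, 6.427). EZ is perpendicular to ZJ, so ZJ runs at -118.2°; with |ZJ| = 9.4, J = (-16.43, -1.858). ∠ZJL = 47.3° gives JL at 14.50° from the x-axis; with |JL| = 12.3, L = (-4.519, 1.222). ∠JLG = 40.8° gives LG at 153.7° from the x-axis; with |LG| = 20.7, G = (-23.08, 10.39). ∠LGA = 104.7° gives GA at -131.0° from the x-axis; with |GA| = 11.7, A = (-30.75, 1.564). ∠GAF = 53.2° gives AF at -4.200° from the x-axis; with |AF| = 9.3, F = (-21.48, 0.8825). Then |ZF| = |F − Z| = 10.99.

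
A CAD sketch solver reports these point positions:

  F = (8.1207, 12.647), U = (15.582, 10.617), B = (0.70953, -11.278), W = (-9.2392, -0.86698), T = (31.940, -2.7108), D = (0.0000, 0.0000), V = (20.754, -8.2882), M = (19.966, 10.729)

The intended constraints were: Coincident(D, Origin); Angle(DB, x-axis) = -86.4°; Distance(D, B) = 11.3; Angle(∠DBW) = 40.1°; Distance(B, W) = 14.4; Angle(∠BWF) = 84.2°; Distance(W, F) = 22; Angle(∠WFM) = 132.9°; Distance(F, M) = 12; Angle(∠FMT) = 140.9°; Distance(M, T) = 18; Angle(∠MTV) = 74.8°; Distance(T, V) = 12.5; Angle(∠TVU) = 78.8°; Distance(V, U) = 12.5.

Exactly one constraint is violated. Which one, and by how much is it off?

Distance(V, U) = 12.5 — off by 7.10.

D = (0.00, 0.00) ✓; DB at -86.40° ✓; |DB| = 11.30 ✓; ∠DBW = 40.10° ✓; |BW| = 14.40 ✓; ∠BWF = 84.20° ✓; |WF| = 22.00 ✓; ∠WFM = 132.9° ✓; |FM| = 12.00 ✓; ∠FMT = 140.9° ✓; |MT| = 18.00 ✓; ∠MTV = 74.80° ✓; |TV| = 12.50 ✓; ∠TVU = 78.80° ✓; |VU| = 19.60 ✗.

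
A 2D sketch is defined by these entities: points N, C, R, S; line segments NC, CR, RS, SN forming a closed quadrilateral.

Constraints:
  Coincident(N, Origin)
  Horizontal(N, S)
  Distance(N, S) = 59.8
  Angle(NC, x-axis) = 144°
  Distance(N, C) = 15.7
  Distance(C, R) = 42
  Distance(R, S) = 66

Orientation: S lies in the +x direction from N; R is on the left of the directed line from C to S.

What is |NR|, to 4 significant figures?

45.38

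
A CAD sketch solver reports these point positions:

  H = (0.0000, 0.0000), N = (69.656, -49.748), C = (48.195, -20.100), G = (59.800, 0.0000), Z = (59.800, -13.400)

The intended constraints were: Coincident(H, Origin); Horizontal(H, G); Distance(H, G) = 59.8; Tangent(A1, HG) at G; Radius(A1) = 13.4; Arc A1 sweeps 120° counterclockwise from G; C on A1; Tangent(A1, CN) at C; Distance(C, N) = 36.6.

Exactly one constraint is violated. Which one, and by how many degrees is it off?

Tangent(A1, CN) at C — off by 5.90°.

H = (0.00, 0.00) ✓; H.y = 0.00, G.y = 0.00 ✓; |HG| = 59.80 ✓; ∠(ZG, GH) = 90.00° ✓; |ZG| = 13.40 ✓; bearing(Z→C) − bearing(Z→G) = 120.0° ✓; |ZC| = 13.40 ✓; ∠(ZC, CN) = 84.10° ✗; |CN| = 36.60 ✓.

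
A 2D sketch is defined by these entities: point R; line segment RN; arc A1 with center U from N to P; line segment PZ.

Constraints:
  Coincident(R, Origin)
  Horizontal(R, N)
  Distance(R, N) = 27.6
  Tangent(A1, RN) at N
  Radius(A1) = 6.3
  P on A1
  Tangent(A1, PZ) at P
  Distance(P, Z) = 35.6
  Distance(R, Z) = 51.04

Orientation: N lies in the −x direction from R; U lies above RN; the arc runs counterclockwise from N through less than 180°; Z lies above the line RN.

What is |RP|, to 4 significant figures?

22.70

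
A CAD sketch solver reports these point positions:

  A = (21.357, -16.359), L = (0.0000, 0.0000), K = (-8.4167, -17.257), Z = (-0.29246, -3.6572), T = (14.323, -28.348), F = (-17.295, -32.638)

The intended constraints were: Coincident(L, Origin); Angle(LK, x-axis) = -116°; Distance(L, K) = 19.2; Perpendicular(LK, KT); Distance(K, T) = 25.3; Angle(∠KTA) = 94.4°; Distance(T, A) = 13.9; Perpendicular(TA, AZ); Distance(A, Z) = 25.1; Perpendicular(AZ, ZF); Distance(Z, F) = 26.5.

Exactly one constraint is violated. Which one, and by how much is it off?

Distance(Z, F) = 26.5 — off by 7.10.

L = (0.00, 0.00) ✓; LK at -116.0° ✓; |LK| = 19.20 ✓; ∠(LK, KT) = 90.00° ✓; |KT| = 25.30 ✓; ∠KTA = 94.40° ✓; |TA| = 13.90 ✓; ∠(TA, AZ) = 90.00° ✓; |AZ| = 25.10 ✓; ∠(AZ, ZF) = 90.00° ✓; |ZF| = 33.60 ✗.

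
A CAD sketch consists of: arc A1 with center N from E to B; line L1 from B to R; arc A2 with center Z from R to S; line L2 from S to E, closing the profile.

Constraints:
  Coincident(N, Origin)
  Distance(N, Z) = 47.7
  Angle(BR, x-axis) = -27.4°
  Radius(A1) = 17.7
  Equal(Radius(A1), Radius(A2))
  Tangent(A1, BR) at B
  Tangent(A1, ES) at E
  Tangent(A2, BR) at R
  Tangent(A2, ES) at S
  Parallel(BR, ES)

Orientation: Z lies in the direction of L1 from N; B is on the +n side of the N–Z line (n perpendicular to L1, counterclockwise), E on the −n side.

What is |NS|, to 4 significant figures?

50.88

Tangency of A1 to both parallel lines with radius 17.7 puts B and E at N ± 17.7·n: B = (8.146, 15.71), E = (-8.146, -15.71). Equal radii place R and S the same way about Z: R = Z + 17.7·n = (50.49, -6.237), S = Z − 17.7·n = (34.20, -37.67). Then |NS| = |S − N| = 50.88.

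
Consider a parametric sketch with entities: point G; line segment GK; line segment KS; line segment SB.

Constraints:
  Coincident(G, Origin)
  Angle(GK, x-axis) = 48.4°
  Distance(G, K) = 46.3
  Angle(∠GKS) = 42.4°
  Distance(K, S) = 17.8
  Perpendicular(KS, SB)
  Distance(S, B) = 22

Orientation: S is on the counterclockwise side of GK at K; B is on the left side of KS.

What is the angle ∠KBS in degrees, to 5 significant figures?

38.976°

G is at the origin; GK runs at 48.4° with length 46.3, so K = 46.3·(cos 48.4°, sin 48.4°) = (30.740, 34.623). ∠GKS = 42.4°, so KS runs at 48.4° + (180° − 42.4°) = 186.00° from the x-axis; with |KS| = 17.8, S = K + 17.8·(cos 186.00°, sin 186.00°) = (13.037, 32.762). KS is perpendicular to SB; with |SB| = 22.0 on the left of KS, B = S + 22.0·(0.10453, -0.99452) = (15.337, 10.883). Then cos ∠KBS = BK·BS / (|BK||BS|), giving 38.976°.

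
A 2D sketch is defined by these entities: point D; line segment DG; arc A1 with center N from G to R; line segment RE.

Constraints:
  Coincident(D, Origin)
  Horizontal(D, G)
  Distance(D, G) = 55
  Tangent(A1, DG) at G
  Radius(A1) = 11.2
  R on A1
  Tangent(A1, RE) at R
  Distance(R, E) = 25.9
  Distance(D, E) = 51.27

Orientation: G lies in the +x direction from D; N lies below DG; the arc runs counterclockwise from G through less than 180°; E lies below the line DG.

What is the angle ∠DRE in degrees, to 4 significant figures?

88.50°

D is at the origin; DG is horizontal with |DG| = 55.0 and G on the +x side, so G = (55.00, 0.000). The tangent condition forces NG to be normal to DG, so N = G + (0, -11.2) = (55.00, -11.20). Since NR ⟂ RE (tangency), |NE| = √(11.2² + 25.9²) = 28.22 regardless of where R sits on A1. So E lies on both circle(D, 51.27) and circle(N, 28.22); the below-DG intersection is E = (38.37, -34.00). R is the foot of the tangent from E: R = (44.07, -8.735).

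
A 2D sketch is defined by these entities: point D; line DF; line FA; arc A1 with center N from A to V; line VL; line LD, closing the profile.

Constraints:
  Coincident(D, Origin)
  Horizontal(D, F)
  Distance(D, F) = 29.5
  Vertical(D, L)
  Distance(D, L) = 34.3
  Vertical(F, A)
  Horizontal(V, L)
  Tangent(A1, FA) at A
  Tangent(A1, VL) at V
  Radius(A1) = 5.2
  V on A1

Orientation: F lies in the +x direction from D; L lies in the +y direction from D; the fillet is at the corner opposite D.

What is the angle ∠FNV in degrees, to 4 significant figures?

169.9°

D is at the origin; DF is horizontal with |DF| = 29.5 and F on the +x side, so F = (29.50, 0.000). D and L share the same x with |DL| = 34.3 and L on the +y side, so L = (0.000, 34.30). The virtual corner opposite D is at (29.50, 34.30). Tangency of A1 to FA means the radius NA is perpendicular to FA and A1 meets VL tangentially, so NV is at right angles to VL, with radius 5.2, so the center N sits 5.2 in from both sides at N = (24.30, 29.10). That places the tangent points at A = (29.50, 29.10) on FA and V = (24.30, 34.30) on VL. Then cos ∠FNV = NF·NV / (|NF||NV|), giving 169.9°.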